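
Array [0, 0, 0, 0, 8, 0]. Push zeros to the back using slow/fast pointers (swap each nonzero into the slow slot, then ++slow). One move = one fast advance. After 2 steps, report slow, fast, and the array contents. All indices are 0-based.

slow=0, fast=2, a=[0, 0, 0, 0, 8, 0]

(s=0,f=0) a[fast]=0 → fast++
(s=0,f=1) a[fast]=0 → fast++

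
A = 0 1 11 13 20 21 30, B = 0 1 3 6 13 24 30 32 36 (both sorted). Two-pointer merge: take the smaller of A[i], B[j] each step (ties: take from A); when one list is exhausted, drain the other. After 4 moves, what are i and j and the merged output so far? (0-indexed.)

i=2, j=2, merged so far=[0, 0, 1, 1]

i=0 j=0: A[i]=0<=B[j]=0 take 0, i++
i=1 j=0: A[i]=1>B[j]=0 take 0, j++
i=1 j=1: A[i]=1<=B[j]=1 take 1, i++
i=2 j=1: A[i]=11>B[j]=1 take 1, j++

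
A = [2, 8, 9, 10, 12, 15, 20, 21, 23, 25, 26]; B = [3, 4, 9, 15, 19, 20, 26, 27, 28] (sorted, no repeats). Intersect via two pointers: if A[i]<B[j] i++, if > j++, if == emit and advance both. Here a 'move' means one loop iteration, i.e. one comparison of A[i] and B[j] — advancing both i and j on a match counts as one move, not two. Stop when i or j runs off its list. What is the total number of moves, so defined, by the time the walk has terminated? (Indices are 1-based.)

i=1 j=1: 2<3, i++
i=2 j=1: 8>3, j++
i=2 j=2: 8>4, j++
i=2 j=3: 8<9, i++
i=3 j=3: 9==9 emit, i++,j++
i=4 j=4: 10<15, i++
i=5 j=4: 12<15, i++
i=6 j=4: 15==15 emit, i++,j++
i=7 j=5: 20>19, j++
i=7 j=6: 20==20 emit, i++,j++
i=8 j=7: 21<26, i++
i=9 j=7: 23<26, i++
i=10 j=7: 25<26, i++
i=11 j=7: 26==26 emit, i++,j++

14 moves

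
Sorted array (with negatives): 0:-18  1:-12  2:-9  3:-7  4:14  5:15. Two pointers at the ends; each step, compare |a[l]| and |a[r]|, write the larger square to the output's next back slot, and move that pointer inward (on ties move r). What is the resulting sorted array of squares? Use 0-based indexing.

[49, 81, 144, 196, 225, 324]

l=0 r=5: |-18|>|15| out[5]=324, l++
l=1 r=5: |-12|<=|15| out[4]=225, r--
l=1 r=4: |-12|<=|14| out[3]=196, r--
l=1 r=3: |-12|>|-7| out[2]=144, l++
l=2 r=3: |-9|>|-7| out[1]=81, l++
l=3 r=3: |-7|<=|-7| out[0]=49, r--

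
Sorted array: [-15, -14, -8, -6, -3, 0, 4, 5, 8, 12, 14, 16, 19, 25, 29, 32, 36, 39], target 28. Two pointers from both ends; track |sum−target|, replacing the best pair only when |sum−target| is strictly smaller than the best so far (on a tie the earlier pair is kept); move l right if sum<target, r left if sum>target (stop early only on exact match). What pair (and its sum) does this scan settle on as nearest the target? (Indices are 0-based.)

[0,17] -15+39=24 d=4 * → l++
[1,17] -14+39=25 d=3 * → l++
[2,17] -8+39=31 d=3 → r--
[2,16] -8+36=28 d=0 * → stop

pair (-8, 36) with sum 28 (|Δ|=0)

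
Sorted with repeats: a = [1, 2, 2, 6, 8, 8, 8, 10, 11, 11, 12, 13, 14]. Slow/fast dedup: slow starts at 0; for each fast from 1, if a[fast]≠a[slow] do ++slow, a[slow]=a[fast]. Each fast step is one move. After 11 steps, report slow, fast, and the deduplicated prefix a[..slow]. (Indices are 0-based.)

slow=0 fast=1: a[fast]=2≠a[slow]=1 write a[1]=2, slow++,fast++
slow=1 fast=2: a[fast]=2=a[slow] dup, fast++
slow=1 fast=3: a[fast]=6≠a[slow]=2 write a[2]=6, slow++,fast++
slow=2 fast=4: a[fast]=8≠a[slow]=6 write a[3]=8, slow++,fast++
slow=3 fast=5: a[fast]=8=a[slow] dup, fast++
slow=3 fast=6: a[fast]=8=a[slow] dup, fast++
slow=3 fast=7: a[fast]=10≠a[slow]=8 write a[4]=10, slow++,fast++
slow=4 fast=8: a[fast]=11≠a[slow]=10 write a[5]=11, slow++,fast++
slow=5 fast=9: a[fast]=11=a[slow] dup, fast++
slow=5 fast=10: a[fast]=12≠a[slow]=11 write a[6]=12, slow++,fast++
slow=6 fast=11: a[fast]=13≠a[slow]=12 write a[7]=13, slow++,fast++

slow=7, fast=12, prefix=[1, 2, 6, 8, 10, 11, 12, 13]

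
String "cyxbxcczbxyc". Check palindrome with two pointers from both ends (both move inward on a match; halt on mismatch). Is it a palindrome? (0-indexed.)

[0,11] 'c'=='c' → l++,r--
[1,10] 'y'=='y' → l++,r--
[2,9] 'x'=='x' → l++,r--
[3,8] 'b'=='b' → l++,r--
[4,7] 'x'!='z' → stop

not a palindrome (mismatch at 4,7)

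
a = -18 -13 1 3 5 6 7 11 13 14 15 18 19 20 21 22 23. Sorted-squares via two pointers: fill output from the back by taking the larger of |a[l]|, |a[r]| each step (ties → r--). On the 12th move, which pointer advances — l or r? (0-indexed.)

r

l=0 r=16: |-18|<=|23| out[16]=529, r--
l=0 r=15: |-18|<=|22| out[15]=484, r--
l=0 r=14: |-18|<=|21| out[14]=441, r--
l=0 r=13: |-18|<=|20| out[13]=400, r--
l=0 r=12: |-18|<=|19| out[12]=361, r--
l=0 r=11: |-18|<=|18| out[11]=324, r--
l=0 r=10: |-18|>|15| out[10]=324, l++
l=1 r=10: |-13|<=|15| out[9]=225, r--
l=1 r=9: |-13|<=|14| out[8]=196, r--
l=1 r=8: |-13|<=|13| out[7]=169, r--
l=1 r=7: |-13|>|11| out[6]=169, l++
l=2 r=7: |1|<=|11| out[5]=121, r--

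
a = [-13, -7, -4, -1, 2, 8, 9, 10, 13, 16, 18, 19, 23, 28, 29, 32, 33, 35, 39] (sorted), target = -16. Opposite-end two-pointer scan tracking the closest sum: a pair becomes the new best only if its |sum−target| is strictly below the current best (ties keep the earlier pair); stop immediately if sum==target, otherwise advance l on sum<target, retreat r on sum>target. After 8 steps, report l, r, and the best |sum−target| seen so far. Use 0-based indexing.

l=0, r=10, best |Δ|=22

l=0 r=18: -13+39=26 d=42 *, r--
l=0 r=17: -13+35=22 d=38 *, r--
l=0 r=16: -13+33=20 d=36 *, r--
l=0 r=15: -13+32=19 d=35 *, r--
l=0 r=14: -13+29=16 d=32 *, r--
l=0 r=13: -13+28=15 d=31 *, r--
l=0 r=12: -13+23=10 d=26 *, r--
l=0 r=11: -13+19=6 d=22 *, r--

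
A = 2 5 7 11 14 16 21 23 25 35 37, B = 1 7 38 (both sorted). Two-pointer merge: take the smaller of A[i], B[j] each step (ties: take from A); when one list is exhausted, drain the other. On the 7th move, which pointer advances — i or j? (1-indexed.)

[i=1,j=1] A[i]=2>B[j]=1 take 1 → j++
[i=1,j=2] A[i]=2<=B[j]=7 take 2 → i++
[i=2,j=2] A[i]=5<=B[j]=7 take 5 → i++
[i=3,j=2] A[i]=7<=B[j]=7 take 7 → i++
[i=4,j=2] A[i]=11>B[j]=7 take 7 → j++
[i=4,j=3] A[i]=11<=B[j]=38 take 11 → i++
[i=5,j=3] A[i]=14<=B[j]=38 take 14 → i++

i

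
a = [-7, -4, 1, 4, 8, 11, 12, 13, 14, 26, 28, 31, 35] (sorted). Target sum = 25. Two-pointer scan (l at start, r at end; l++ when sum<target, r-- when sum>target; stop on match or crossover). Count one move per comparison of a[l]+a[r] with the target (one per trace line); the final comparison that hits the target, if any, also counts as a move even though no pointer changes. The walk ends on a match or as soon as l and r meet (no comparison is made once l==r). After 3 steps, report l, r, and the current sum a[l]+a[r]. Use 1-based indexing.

l=2, r=11, sum=24

[1,13] -7+35=28 >25 → r--
[1,12] -7+31=24 <25 → l++
[2,12] -4+31=27 >25 → r--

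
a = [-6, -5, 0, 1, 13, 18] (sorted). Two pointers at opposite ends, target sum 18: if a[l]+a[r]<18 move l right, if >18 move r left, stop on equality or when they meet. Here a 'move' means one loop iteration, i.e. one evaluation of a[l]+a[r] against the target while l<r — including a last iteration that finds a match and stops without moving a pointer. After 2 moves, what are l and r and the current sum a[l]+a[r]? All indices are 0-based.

l=2, r=5, sum=18

[0,5] -6+18=12 <18 → l++
[1,5] -5+18=13 <18 → l++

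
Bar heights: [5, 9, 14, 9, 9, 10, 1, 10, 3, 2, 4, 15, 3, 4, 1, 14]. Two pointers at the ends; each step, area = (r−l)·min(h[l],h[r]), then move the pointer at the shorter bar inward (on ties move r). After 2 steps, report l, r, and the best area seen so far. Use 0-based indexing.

l=2, r=15, best area=126

[0,15] min(5,14)*15=75 best=75 * → l++
[1,15] min(9,14)*14=126 best=126 * → l++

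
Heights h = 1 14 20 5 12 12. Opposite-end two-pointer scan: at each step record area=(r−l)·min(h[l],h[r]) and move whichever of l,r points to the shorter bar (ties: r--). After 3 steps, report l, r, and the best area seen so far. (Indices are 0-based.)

[0,5] min(1,12)*5=5 best=5 * → l++
[1,5] min(14,12)*4=48 best=48 * → r--
[1,4] min(14,12)*3=36 best=48 → r--

l=1, r=3, best area=48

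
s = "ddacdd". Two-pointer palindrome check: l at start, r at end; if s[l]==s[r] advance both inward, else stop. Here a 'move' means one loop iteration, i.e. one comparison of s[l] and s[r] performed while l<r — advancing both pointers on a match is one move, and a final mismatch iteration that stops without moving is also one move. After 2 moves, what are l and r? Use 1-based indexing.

[1,6] 'd'=='d' → l++,r--
[2,5] 'd'=='d' → l++,r--

l=3, r=4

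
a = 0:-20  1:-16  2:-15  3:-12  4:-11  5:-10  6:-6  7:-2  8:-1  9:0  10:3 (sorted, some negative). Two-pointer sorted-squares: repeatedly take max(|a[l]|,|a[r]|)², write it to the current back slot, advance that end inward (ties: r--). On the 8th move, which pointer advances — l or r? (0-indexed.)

l=0 r=10: |-20|>|3| out[10]=400, l++
l=1 r=10: |-16|>|3| out[9]=256, l++
l=2 r=10: |-15|>|3| out[8]=225, l++
l=3 r=10: |-12|>|3| out[7]=144, l++
l=4 r=10: |-11|>|3| out[6]=121, l++
l=5 r=10: |-10|>|3| out[5]=100, l++
l=6 r=10: |-6|>|3| out[4]=36, l++
l=7 r=10: |-2|<=|3| out[3]=9, r--

r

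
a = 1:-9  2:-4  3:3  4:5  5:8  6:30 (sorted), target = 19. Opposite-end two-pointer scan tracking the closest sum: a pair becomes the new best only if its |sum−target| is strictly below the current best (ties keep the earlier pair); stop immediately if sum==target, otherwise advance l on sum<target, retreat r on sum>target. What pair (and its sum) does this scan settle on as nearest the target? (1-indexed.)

pair (-9, 30) with sum 21 (|Δ|=2)

[1,6] -9+30=21 d=2 * → r--
[1,5] -9+8=-1 d=20 → l++
[2,5] -4+8=4 d=15 → l++
[3,5] 3+8=11 d=8 → l++
[4,5] 5+8=13 d=6 → l++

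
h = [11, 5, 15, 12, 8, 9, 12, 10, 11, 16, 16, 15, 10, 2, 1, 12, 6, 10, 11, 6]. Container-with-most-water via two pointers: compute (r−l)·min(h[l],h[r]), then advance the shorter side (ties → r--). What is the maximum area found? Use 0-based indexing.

[0,19] min(11,6)*19=114 best=114 * → r--
[0,18] min(11,11)*18=198 best=198 * → r--
[0,17] min(11,10)*17=170 best=198 → r--
[0,16] min(11,6)*16=96 best=198 → r--
[0,15] min(11,12)*15=165 best=198 → l++
[1,15] min(5,12)*14=70 best=198 → l++
[2,15] min(15,12)*13=156 best=198 → r--
[2,14] min(15,1)*12=12 best=198 → r--
[2,13] min(15,2)*11=22 best=198 → r--
[2,12] min(15,10)*10=100 best=198 → r--
[2,11] min(15,15)*9=135 best=198 → r--
[2,10] min(15,16)*8=120 best=198 → l++
[3,10] min(12,16)*7=84 best=198 → l++
[4,10] min(8,16)*6=48 best=198 → l++
[5,10] min(9,16)*5=45 best=198 → l++
[6,10] min(12,16)*4=48 best=198 → l++
[7,10] min(10,16)*3=30 best=198 → l++
[8,10] min(11,16)*2=22 best=198 → l++
[9,10] min(16,16)*1=16 best=198 → r--

max area = 198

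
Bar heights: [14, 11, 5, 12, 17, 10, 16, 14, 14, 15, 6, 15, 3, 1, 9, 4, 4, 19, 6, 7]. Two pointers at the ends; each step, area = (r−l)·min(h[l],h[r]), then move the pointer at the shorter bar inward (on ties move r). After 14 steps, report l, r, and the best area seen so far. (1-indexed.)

l=13, r=18, best area=238

[1,20] min(14,7)*19=133 best=133 * → r--
[1,19] min(14,6)*18=108 best=133 → r--
[1,18] min(14,19)*17=238 best=238 * → l++
[2,18] min(11,19)*16=176 best=238 → l++
[3,18] min(5,19)*15=75 best=238 → l++
[4,18] min(12,19)*14=168 best=238 → l++
[5,18] min(17,19)*13=221 best=238 → l++
[6,18] min(10,19)*12=120 best=238 → l++
[7,18] min(16,19)*11=176 best=238 → l++
[8,18] min(14,19)*10=140 best=238 → l++
[9,18] min(14,19)*9=126 best=238 → l++
[10,18] min(15,19)*8=120 best=238 → l++
[11,18] min(6,19)*7=42 best=238 → l++
[12,18] min(15,19)*6=90 best=238 → l++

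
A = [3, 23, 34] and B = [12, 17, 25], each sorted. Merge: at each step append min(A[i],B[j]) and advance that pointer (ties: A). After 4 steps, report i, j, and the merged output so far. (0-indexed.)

i=2, j=2, merged so far=[3, 12, 17, 23]

i=0 j=0: A[i]=3<=B[j]=12 take 3, i++
i=1 j=0: A[i]=23>B[j]=12 take 12, j++
i=1 j=1: A[i]=23>B[j]=17 take 17, j++
i=1 j=2: A[i]=23<=B[j]=25 take 23, i++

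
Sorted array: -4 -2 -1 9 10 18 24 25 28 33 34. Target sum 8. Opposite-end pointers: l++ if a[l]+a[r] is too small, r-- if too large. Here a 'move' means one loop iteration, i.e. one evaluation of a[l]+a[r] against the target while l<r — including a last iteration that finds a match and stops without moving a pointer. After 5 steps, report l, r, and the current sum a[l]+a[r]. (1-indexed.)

l=1, r=6, sum=14

[1,11] -4+34=30 >8 → r--
[1,10] -4+33=29 >8 → r--
[1,9] -4+28=24 >8 → r--
[1,8] -4+25=21 >8 → r--
[1,7] -4+24=20 >8 → r--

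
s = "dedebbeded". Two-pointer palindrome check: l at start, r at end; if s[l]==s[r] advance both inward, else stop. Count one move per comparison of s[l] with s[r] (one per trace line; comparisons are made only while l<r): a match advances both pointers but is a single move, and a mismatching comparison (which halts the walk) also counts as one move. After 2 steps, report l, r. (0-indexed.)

l=2, r=7

[0,9] 'd'=='d' → l++,r--
[1,8] 'e'=='e' → l++,r--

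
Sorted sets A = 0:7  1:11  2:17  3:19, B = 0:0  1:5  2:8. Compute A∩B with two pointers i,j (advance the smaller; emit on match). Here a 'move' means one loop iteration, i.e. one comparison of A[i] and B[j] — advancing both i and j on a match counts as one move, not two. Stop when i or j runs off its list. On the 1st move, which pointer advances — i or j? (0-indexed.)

j

[i=0,j=0] 7>0 → j++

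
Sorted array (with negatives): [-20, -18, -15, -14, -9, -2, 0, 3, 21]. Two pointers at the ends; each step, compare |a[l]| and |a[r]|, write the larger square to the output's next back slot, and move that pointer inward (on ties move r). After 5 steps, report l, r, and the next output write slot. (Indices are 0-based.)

l=0 r=8: |-20|<=|21| out[8]=441, r--
l=0 r=7: |-20|>|3| out[7]=400, l++
l=1 r=7: |-18|>|3| out[6]=324, l++
l=2 r=7: |-15|>|3| out[5]=225, l++
l=3 r=7: |-14|>|3| out[4]=196, l++

l=4, r=7, next write slot=3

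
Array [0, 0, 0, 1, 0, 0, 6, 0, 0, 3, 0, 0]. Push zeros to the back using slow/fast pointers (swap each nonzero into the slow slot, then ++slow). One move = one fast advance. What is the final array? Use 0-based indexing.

[1, 6, 3, 0, 0, 0, 0, 0, 0, 0, 0, 0]

slow=0 fast=0: a[fast]=0, fast++
slow=0 fast=1: a[fast]=0, fast++
slow=0 fast=2: a[fast]=0, fast++
slow=0 fast=3: a[fast]=1≠0 swap→a[0]=1, slow++,fast++
slow=1 fast=4: a[fast]=0, fast++
slow=1 fast=5: a[fast]=0, fast++
slow=1 fast=6: a[fast]=6≠0 swap→a[1]=6, slow++,fast++
slow=2 fast=7: a[fast]=0, fast++
slow=2 fast=8: a[fast]=0, fast++
slow=2 fast=9: a[fast]=3≠0 swap→a[2]=3, slow++,fast++
slow=3 fast=10: a[fast]=0, fast++
slow=3 fast=11: a[fast]=0, fast++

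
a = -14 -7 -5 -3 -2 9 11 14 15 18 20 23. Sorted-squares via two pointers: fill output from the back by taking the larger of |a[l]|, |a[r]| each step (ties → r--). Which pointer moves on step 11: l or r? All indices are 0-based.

l

l=0 r=11: |-14|<=|23| out[11]=529, r--
l=0 r=10: |-14|<=|20| out[10]=400, r--
l=0 r=9: |-14|<=|18| out[9]=324, r--
l=0 r=8: |-14|<=|15| out[8]=225, r--
l=0 r=7: |-14|<=|14| out[7]=196, r--
l=0 r=6: |-14|>|11| out[6]=196, l++
l=1 r=6: |-7|<=|11| out[5]=121, r--
l=1 r=5: |-7|<=|9| out[4]=81, r--
l=1 r=4: |-7|>|-2| out[3]=49, l++
l=2 r=4: |-5|>|-2| out[2]=25, l++
l=3 r=4: |-3|>|-2| out[1]=9, l++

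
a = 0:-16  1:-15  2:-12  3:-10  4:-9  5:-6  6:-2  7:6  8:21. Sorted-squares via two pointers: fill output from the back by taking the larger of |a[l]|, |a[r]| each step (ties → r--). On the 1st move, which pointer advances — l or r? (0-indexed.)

r

[0,8] |-16|<=|21| out[8]=441 → r--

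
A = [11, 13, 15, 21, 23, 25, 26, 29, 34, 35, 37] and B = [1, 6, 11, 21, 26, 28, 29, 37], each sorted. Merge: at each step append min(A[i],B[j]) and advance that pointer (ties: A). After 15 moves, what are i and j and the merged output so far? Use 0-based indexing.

i=8, j=7, merged so far=[1, 6, 11, 11, 13, 15, 21, 21, 23, 25, 26, 26, 28, 29, 29]

i=0 j=0: A[i]=11>B[j]=1 take 1, j++
i=0 j=1: A[i]=11>B[j]=6 take 6, j++
i=0 j=2: A[i]=11<=B[j]=11 take 11, i++
i=1 j=2: A[i]=13>B[j]=11 take 11, j++
i=1 j=3: A[i]=13<=B[j]=21 take 13, i++
i=2 j=3: A[i]=15<=B[j]=21 take 15, i++
i=3 j=3: A[i]=21<=B[j]=21 take 21, i++
i=4 j=3: A[i]=23>B[j]=21 take 21, j++
i=4 j=4: A[i]=23<=B[j]=26 take 23, i++
i=5 j=4: A[i]=25<=B[j]=26 take 25, i++
i=6 j=4: A[i]=26<=B[j]=26 take 26, i++
i=7 j=4: A[i]=29>B[j]=26 take 26, j++
i=7 j=5: A[i]=29>B[j]=28 take 28, j++
i=7 j=6: A[i]=29<=B[j]=29 take 29, i++
i=8 j=6: A[i]=34>B[j]=29 take 29, j++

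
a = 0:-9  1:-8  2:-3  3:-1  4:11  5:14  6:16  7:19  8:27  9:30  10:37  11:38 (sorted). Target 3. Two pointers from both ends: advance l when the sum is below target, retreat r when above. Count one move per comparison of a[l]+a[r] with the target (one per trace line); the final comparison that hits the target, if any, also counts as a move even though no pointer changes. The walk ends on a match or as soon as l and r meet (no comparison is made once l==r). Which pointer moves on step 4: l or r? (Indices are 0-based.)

r

l=0 r=11: -9+38=29 >3, r--
l=0 r=10: -9+37=28 >3, r--
l=0 r=9: -9+30=21 >3, r--
l=0 r=8: -9+27=18 >3, r--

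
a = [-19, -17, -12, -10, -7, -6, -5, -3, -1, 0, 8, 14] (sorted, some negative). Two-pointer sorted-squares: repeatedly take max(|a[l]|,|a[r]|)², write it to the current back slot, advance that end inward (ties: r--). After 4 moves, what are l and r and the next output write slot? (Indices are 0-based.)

l=3, r=10, next write slot=7

l=0 r=11: |-19|>|14| out[11]=361, l++
l=1 r=11: |-17|>|14| out[10]=289, l++
l=2 r=11: |-12|<=|14| out[9]=196, r--
l=2 r=10: |-12|>|8| out[8]=144, l++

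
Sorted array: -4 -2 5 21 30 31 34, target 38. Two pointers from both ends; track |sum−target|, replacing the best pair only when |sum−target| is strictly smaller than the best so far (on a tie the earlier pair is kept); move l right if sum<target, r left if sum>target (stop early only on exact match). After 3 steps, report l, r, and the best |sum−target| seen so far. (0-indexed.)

l=2, r=5, best |Δ|=1

l=0 r=6: -4+34=30 d=8 *, l++
l=1 r=6: -2+34=32 d=6 *, l++
l=2 r=6: 5+34=39 d=1 *, r--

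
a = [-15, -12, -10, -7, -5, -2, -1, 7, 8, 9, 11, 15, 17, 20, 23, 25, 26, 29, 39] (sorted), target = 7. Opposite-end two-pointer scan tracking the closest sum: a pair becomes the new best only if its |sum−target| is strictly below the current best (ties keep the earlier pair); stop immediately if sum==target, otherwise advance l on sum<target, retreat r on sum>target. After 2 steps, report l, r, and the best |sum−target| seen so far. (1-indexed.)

l=1, r=17, best |Δ|=7

[1,19] -15+39=24 d=17 * → r--
[1,18] -15+29=14 d=7 * → r--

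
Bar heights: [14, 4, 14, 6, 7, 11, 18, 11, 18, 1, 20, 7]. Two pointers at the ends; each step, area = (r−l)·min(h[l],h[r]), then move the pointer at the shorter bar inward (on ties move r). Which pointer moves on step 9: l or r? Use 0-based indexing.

[0,11] min(14,7)*11=77 best=77 * → r--
[0,10] min(14,20)*10=140 best=140 * → l++
[1,10] min(4,20)*9=36 best=140 → l++
[2,10] min(14,20)*8=112 best=140 → l++
[3,10] min(6,20)*7=42 best=140 → l++
[4,10] min(7,20)*6=42 best=140 → l++
[5,10] min(11,20)*5=55 best=140 → l++
[6,10] min(18,20)*4=72 best=140 → l++
[7,10] min(11,20)*3=33 best=140 → l++

l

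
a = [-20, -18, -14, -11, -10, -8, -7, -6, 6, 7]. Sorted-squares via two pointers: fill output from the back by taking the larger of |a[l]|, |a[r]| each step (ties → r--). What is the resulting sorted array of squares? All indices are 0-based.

[36, 36, 49, 49, 64, 100, 121, 196, 324, 400]

[0,9] |-20|>|7| out[9]=400 → l++
[1,9] |-18|>|7| out[8]=324 → l++
[2,9] |-14|>|7| out[7]=196 → l++
[3,9] |-11|>|7| out[6]=121 → l++
[4,9] |-10|>|7| out[5]=100 → l++
[5,9] |-8|>|7| out[4]=64 → l++
[6,9] |-7|<=|7| out[3]=49 → r--
[6,8] |-7|>|6| out[2]=49 → l++
[7,8] |-6|<=|6| out[1]=36 → r--
[7,7] |-6|<=|-6| out[0]=36 → r--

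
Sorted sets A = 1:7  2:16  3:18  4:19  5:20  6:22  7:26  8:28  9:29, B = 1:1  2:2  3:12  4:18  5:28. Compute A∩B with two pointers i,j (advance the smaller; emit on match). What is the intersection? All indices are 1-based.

i=1 j=1: 7>1, j++
i=1 j=2: 7>2, j++
i=1 j=3: 7<12, i++
i=2 j=3: 16>12, j++
i=2 j=4: 16<18, i++
i=3 j=4: 18==18 emit, i++,j++
i=4 j=5: 19<28, i++
i=5 j=5: 20<28, i++
i=6 j=5: 22<28, i++
i=7 j=5: 26<28, i++
i=8 j=5: 28==28 emit, i++,j++

intersection = [18, 28]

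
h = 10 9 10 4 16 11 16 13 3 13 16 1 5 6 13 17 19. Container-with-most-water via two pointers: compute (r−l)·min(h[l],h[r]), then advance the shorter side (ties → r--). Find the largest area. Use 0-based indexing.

[0,16] min(10,19)*16=160 best=160 * → l++
[1,16] min(9,19)*15=135 best=160 → l++
[2,16] min(10,19)*14=140 best=160 → l++
[3,16] min(4,19)*13=52 best=160 → l++
[4,16] min(16,19)*12=192 best=192 * → l++
[5,16] min(11,19)*11=121 best=192 → l++
[6,16] min(16,19)*10=160 best=192 → l++
[7,16] min(13,19)*9=117 best=192 → l++
[8,16] min(3,19)*8=24 best=192 → l++
[9,16] min(13,19)*7=91 best=192 → l++
[10,16] min(16,19)*6=96 best=192 → l++
[11,16] min(1,19)*5=5 best=192 → l++
[12,16] min(5,19)*4=20 best=192 → l++
[13,16] min(6,19)*3=18 best=192 → l++
[14,16] min(13,19)*2=26 best=192 → l++
[15,16] min(17,19)*1=17 best=192 → l++

max area = 192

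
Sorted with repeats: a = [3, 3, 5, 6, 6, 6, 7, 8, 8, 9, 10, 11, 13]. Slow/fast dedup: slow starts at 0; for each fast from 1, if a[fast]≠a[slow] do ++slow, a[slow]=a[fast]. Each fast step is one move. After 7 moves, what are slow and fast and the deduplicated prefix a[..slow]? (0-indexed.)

slow=0 fast=1: a[fast]=3=a[slow] dup, fast++
slow=0 fast=2: a[fast]=5≠a[slow]=3 write a[1]=5, slow++,fast++
slow=1 fast=3: a[fast]=6≠a[slow]=5 write a[2]=6, slow++,fast++
slow=2 fast=4: a[fast]=6=a[slow] dup, fast++
slow=2 fast=5: a[fast]=6=a[slow] dup, fast++
slow=2 fast=6: a[fast]=7≠a[slow]=6 write a[3]=7, slow++,fast++
slow=3 fast=7: a[fast]=8≠a[slow]=7 write a[4]=8, slow++,fast++

slow=4, fast=8, prefix=[3, 5, 6, 7, 8]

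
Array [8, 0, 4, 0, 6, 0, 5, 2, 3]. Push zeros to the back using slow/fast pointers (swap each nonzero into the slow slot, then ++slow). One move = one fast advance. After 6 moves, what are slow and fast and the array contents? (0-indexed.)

slow=0 fast=0: a[fast]=8≠0 swap→a[0]=8, slow++,fast++
slow=1 fast=1: a[fast]=0, fast++
slow=1 fast=2: a[fast]=4≠0 swap→a[1]=4, slow++,fast++
slow=2 fast=3: a[fast]=0, fast++
slow=2 fast=4: a[fast]=6≠0 swap→a[2]=6, slow++,fast++
slow=3 fast=5: a[fast]=0, fast++

slow=3, fast=6, a=[8, 4, 6, 0, 0, 0, 5, 2, 3]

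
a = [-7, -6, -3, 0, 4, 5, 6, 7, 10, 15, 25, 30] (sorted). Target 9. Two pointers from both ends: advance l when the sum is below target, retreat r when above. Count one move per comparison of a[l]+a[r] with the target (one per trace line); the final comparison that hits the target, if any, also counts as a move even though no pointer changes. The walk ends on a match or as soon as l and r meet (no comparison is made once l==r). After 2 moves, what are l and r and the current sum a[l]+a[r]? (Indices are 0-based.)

[0,11] -7+30=23 >9 → r--
[0,10] -7+25=18 >9 → r--

l=0, r=9, sum=8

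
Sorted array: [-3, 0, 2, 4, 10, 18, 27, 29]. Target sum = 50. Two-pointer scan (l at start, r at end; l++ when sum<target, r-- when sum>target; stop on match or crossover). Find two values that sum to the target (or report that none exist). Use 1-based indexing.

[1,8] -3+29=26 <50 → l++
[2,8] 0+29=29 <50 → l++
[3,8] 2+29=31 <50 → l++
[4,8] 4+29=33 <50 → l++
[5,8] 10+29=39 <50 → l++
[6,8] 18+29=47 <50 → l++
[7,8] 27+29=56 >50 → r--

no pair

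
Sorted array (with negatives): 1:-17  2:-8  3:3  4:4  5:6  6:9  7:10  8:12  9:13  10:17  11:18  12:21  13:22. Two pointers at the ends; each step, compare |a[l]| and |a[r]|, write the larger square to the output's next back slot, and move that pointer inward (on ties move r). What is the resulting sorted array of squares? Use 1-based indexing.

[1,13] |-17|<=|22| out[13]=484 → r--
[1,12] |-17|<=|21| out[12]=441 → r--
[1,11] |-17|<=|18| out[11]=324 → r--
[1,10] |-17|<=|17| out[10]=289 → r--
[1,9] |-17|>|13| out[9]=289 → l++
[2,9] |-8|<=|13| out[8]=169 → r--
[2,8] |-8|<=|12| out[7]=144 → r--
[2,7] |-8|<=|10| out[6]=100 → r--
[2,6] |-8|<=|9| out[5]=81 → r--
[2,5] |-8|>|6| out[4]=64 → l++
[3,5] |3|<=|6| out[3]=36 → r--
[3,4] |3|<=|4| out[2]=16 → r--
[3,3] |3|<=|3| out[1]=9 → r--

[9, 16, 36, 64, 81, 100, 144, 169, 289, 289, 324, 441, 484]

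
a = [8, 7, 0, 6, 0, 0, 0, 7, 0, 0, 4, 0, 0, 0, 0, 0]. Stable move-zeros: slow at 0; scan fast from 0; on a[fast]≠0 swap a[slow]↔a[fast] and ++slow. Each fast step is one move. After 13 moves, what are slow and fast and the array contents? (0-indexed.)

slow=0 fast=0: a[fast]=8≠0 swap→a[0]=8, slow++,fast++
slow=1 fast=1: a[fast]=7≠0 swap→a[1]=7, slow++,fast++
slow=2 fast=2: a[fast]=0, fast++
slow=2 fast=3: a[fast]=6≠0 swap→a[2]=6, slow++,fast++
slow=3 fast=4: a[fast]=0, fast++
slow=3 fast=5: a[fast]=0, fast++
slow=3 fast=6: a[fast]=0, fast++
slow=3 fast=7: a[fast]=7≠0 swap→a[3]=7, slow++,fast++
slow=4 fast=8: a[fast]=0, fast++
slow=4 fast=9: a[fast]=0, fast++
slow=4 fast=10: a[fast]=4≠0 swap→a[4]=4, slow++,fast++
slow=5 fast=11: a[fast]=0, fast++
slow=5 fast=12: a[fast]=0, fast++

slow=5, fast=13, a=[8, 7, 6, 7, 4, 0, 0, 0, 0, 0, 0, 0, 0, 0, 0, 0]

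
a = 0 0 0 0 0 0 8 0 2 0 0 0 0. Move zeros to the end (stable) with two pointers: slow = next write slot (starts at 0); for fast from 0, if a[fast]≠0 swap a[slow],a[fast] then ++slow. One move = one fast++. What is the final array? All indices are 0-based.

slow=0 fast=0: a[fast]=0, fast++
slow=0 fast=1: a[fast]=0, fast++
slow=0 fast=2: a[fast]=0, fast++
slow=0 fast=3: a[fast]=0, fast++
slow=0 fast=4: a[fast]=0, fast++
slow=0 fast=5: a[fast]=0, fast++
slow=0 fast=6: a[fast]=8≠0 swap→a[0]=8, slow++,fast++
slow=1 fast=7: a[fast]=0, fast++
slow=1 fast=8: a[fast]=2≠0 swap→a[1]=2, slow++,fast++
slow=2 fast=9: a[fast]=0, fast++
slow=2 fast=10: a[fast]=0, fast++
slow=2 fast=11: a[fast]=0, fast++
slow=2 fast=12: a[fast]=0, fast++

[8, 2, 0, 0, 0, 0, 0, 0, 0, 0, 0, 0, 0]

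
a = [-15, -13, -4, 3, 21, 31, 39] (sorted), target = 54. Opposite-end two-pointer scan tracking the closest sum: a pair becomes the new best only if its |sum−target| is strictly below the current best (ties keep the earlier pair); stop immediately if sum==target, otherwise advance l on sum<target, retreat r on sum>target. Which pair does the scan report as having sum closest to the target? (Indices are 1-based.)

l=1 r=7: -15+39=24 d=30 *, l++
l=2 r=7: -13+39=26 d=28 *, l++
l=3 r=7: -4+39=35 d=19 *, l++
l=4 r=7: 3+39=42 d=12 *, l++
l=5 r=7: 21+39=60 d=6 *, r--
l=5 r=6: 21+31=52 d=2 *, l++

pair (21, 31) with sum 52 (|Δ|=2)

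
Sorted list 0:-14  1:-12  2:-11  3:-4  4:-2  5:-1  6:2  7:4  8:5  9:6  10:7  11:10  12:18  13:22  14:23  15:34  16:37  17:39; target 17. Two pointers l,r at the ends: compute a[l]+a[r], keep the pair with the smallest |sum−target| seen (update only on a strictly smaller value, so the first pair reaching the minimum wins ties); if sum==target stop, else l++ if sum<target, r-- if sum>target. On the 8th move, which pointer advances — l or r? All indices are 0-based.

r

[0,17] -14+39=25 d=8 * → r--
[0,16] -14+37=23 d=6 * → r--
[0,15] -14+34=20 d=3 * → r--
[0,14] -14+23=9 d=8 → l++
[1,14] -12+23=11 d=6 → l++
[2,14] -11+23=12 d=5 → l++
[3,14] -4+23=19 d=2 * → r--
[3,13] -4+22=18 d=1 * → r--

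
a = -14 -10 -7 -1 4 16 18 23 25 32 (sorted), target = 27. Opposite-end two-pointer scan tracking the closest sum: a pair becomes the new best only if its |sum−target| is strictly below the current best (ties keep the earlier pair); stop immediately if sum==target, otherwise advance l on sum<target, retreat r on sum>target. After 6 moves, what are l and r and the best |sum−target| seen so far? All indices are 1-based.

[1,10] -14+32=18 d=9 * → l++
[2,10] -10+32=22 d=5 * → l++
[3,10] -7+32=25 d=2 * → l++
[4,10] -1+32=31 d=4 → r--
[4,9] -1+25=24 d=3 → l++
[5,9] 4+25=29 d=2 → r--

l=5, r=8, best |Δ|=2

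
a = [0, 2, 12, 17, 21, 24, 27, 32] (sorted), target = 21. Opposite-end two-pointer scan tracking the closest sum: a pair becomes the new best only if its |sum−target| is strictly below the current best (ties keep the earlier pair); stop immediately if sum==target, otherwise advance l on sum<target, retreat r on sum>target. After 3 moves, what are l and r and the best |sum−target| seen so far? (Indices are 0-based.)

l=0, r=4, best |Δ|=3

l=0 r=7: 0+32=32 d=11 *, r--
l=0 r=6: 0+27=27 d=6 *, r--
l=0 r=5: 0+24=24 d=3 *, r--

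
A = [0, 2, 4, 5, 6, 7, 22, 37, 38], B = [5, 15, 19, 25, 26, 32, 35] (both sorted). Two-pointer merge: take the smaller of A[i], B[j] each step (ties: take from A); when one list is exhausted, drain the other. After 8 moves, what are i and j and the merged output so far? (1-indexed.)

i=1 j=1: A[i]=0<=B[j]=5 take 0, i++
i=2 j=1: A[i]=2<=B[j]=5 take 2, i++
i=3 j=1: A[i]=4<=B[j]=5 take 4, i++
i=4 j=1: A[i]=5<=B[j]=5 take 5, i++
i=5 j=1: A[i]=6>B[j]=5 take 5, j++
i=5 j=2: A[i]=6<=B[j]=15 take 6, i++
i=6 j=2: A[i]=7<=B[j]=15 take 7, i++
i=7 j=2: A[i]=22>B[j]=15 take 15, j++

i=7, j=3, merged so far=[0, 2, 4, 5, 5, 6, 7, 15]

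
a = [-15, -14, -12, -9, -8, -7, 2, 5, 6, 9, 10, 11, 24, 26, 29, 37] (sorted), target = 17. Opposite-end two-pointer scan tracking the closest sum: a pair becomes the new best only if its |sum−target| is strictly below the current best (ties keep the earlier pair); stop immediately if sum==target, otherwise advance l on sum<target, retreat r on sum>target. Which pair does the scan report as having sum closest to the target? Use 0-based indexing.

pair (-12, 29) with sum 17 (|Δ|=0)

[0,15] -15+37=22 d=5 * → r--
[0,14] -15+29=14 d=3 * → l++
[1,14] -14+29=15 d=2 * → l++
[2,14] -12+29=17 d=0 * → stop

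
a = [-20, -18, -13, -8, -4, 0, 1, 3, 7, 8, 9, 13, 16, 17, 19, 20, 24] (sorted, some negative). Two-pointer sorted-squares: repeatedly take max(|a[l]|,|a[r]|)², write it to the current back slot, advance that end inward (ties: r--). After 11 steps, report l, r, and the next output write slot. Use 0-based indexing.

l=3, r=8, next write slot=5

[0,16] |-20|<=|24| out[16]=576 → r--
[0,15] |-20|<=|20| out[15]=400 → r--
[0,14] |-20|>|19| out[14]=400 → l++
[1,14] |-18|<=|19| out[13]=361 → r--
[1,13] |-18|>|17| out[12]=324 → l++
[2,13] |-13|<=|17| out[11]=289 → r--
[2,12] |-13|<=|16| out[10]=256 → r--
[2,11] |-13|<=|13| out[9]=169 → r--
[2,10] |-13|>|9| out[8]=169 → l++
[3,10] |-8|<=|9| out[7]=81 → r--
[3,9] |-8|<=|8| out[6]=64 → r--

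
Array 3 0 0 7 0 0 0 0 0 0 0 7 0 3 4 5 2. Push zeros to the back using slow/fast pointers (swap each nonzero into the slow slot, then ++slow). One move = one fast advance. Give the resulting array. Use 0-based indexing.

[3, 7, 7, 3, 4, 5, 2, 0, 0, 0, 0, 0, 0, 0, 0, 0, 0]

slow=0 fast=0: a[fast]=3≠0 swap→a[0]=3, slow++,fast++
slow=1 fast=1: a[fast]=0, fast++
slow=1 fast=2: a[fast]=0, fast++
slow=1 fast=3: a[fast]=7≠0 swap→a[1]=7, slow++,fast++
slow=2 fast=4: a[fast]=0, fast++
slow=2 fast=5: a[fast]=0, fast++
slow=2 fast=6: a[fast]=0, fast++
slow=2 fast=7: a[fast]=0, fast++
slow=2 fast=8: a[fast]=0, fast++
slow=2 fast=9: a[fast]=0, fast++
slow=2 fast=10: a[fast]=0, fast++
slow=2 fast=11: a[fast]=7≠0 swap→a[2]=7, slow++,fast++
slow=3 fast=12: a[fast]=0, fast++
slow=3 fast=13: a[fast]=3≠0 swap→a[3]=3, slow++,fast++
slow=4 fast=14: a[fast]=4≠0 swap→a[4]=4, slow++,fast++
slow=5 fast=15: a[fast]=5≠0 swap→a[5]=5, slow++,fast++
slow=6 fast=16: a[fast]=2≠0 swap→a[6]=2, slow++,fast++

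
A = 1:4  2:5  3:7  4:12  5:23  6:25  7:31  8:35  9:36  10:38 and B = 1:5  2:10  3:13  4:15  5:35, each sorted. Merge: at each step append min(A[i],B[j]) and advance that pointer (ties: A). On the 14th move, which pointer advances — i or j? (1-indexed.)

i=1 j=1: A[i]=4<=B[j]=5 take 4, i++
i=2 j=1: A[i]=5<=B[j]=5 take 5, i++
i=3 j=1: A[i]=7>B[j]=5 take 5, j++
i=3 j=2: A[i]=7<=B[j]=10 take 7, i++
i=4 j=2: A[i]=12>B[j]=10 take 10, j++
i=4 j=3: A[i]=12<=B[j]=13 take 12, i++
i=5 j=3: A[i]=23>B[j]=13 take 13, j++
i=5 j=4: A[i]=23>B[j]=15 take 15, j++
i=5 j=5: A[i]=23<=B[j]=35 take 23, i++
i=6 j=5: A[i]=25<=B[j]=35 take 25, i++
i=7 j=5: A[i]=31<=B[j]=35 take 31, i++
i=8 j=5: A[i]=35<=B[j]=35 take 35, i++
i=9 j=5: A[i]=36>B[j]=35 take 35, j++
i=9 j=6: B done, take A[i]=36, i++

i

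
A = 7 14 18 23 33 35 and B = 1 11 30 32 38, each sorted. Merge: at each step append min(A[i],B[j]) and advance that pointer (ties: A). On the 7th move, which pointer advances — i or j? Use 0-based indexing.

j

i=0 j=0: A[i]=7>B[j]=1 take 1, j++
i=0 j=1: A[i]=7<=B[j]=11 take 7, i++
i=1 j=1: A[i]=14>B[j]=11 take 11, j++
i=1 j=2: A[i]=14<=B[j]=30 take 14, i++
i=2 j=2: A[i]=18<=B[j]=30 take 18, i++
i=3 j=2: A[i]=23<=B[j]=30 take 23, i++
i=4 j=2: A[i]=33>B[j]=30 take 30, j++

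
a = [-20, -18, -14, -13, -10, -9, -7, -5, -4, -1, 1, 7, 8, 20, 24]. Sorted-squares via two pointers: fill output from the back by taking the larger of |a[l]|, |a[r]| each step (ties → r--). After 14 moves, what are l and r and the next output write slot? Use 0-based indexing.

l=9, r=9, next write slot=0

l=0 r=14: |-20|<=|24| out[14]=576, r--
l=0 r=13: |-20|<=|20| out[13]=400, r--
l=0 r=12: |-20|>|8| out[12]=400, l++
l=1 r=12: |-18|>|8| out[11]=324, l++
l=2 r=12: |-14|>|8| out[10]=196, l++
l=3 r=12: |-13|>|8| out[9]=169, l++
l=4 r=12: |-10|>|8| out[8]=100, l++
l=5 r=12: |-9|>|8| out[7]=81, l++
l=6 r=12: |-7|<=|8| out[6]=64, r--
l=6 r=11: |-7|<=|7| out[5]=49, r--
l=6 r=10: |-7|>|1| out[4]=49, l++
l=7 r=10: |-5|>|1| out[3]=25, l++
l=8 r=10: |-4|>|1| out[2]=16, l++
l=9 r=10: |-1|<=|1| out[1]=1, r--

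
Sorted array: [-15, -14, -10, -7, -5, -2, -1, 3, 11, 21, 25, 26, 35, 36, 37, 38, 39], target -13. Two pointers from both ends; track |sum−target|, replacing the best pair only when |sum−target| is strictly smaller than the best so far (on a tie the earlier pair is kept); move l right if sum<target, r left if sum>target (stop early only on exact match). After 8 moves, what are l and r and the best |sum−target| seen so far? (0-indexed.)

l=0, r=8, best |Δ|=19

[0,16] -15+39=24 d=37 * → r--
[0,15] -15+38=23 d=36 * → r--
[0,14] -15+37=22 d=35 * → r--
[0,13] -15+36=21 d=34 * → r--
[0,12] -15+35=20 d=33 * → r--
[0,11] -15+26=11 d=24 * → r--
[0,10] -15+25=10 d=23 * → r--
[0,9] -15+21=6 d=19 * → r--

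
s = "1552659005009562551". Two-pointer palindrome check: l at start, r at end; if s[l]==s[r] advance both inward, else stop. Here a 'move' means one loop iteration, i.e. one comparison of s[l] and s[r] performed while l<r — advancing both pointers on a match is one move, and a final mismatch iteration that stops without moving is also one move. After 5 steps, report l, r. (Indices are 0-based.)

l=0 r=18: '1'=='1', l++,r--
l=1 r=17: '5'=='5', l++,r--
l=2 r=16: '5'=='5', l++,r--
l=3 r=15: '2'=='2', l++,r--
l=4 r=14: '6'=='6', l++,r--

l=5, r=13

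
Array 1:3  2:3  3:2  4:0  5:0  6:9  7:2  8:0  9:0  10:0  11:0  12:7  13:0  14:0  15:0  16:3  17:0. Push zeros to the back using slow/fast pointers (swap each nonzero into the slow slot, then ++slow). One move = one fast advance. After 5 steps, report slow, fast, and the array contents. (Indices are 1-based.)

slow=1 fast=1: a[fast]=3≠0 swap→a[1]=3, slow++,fast++
slow=2 fast=2: a[fast]=3≠0 swap→a[2]=3, slow++,fast++
slow=3 fast=3: a[fast]=2≠0 swap→a[3]=2, slow++,fast++
slow=4 fast=4: a[fast]=0, fast++
slow=4 fast=5: a[fast]=0, fast++

slow=4, fast=6, a=[3, 3, 2, 0, 0, 9, 2, 0, 0, 0, 0, 7, 0, 0, 0, 3, 0]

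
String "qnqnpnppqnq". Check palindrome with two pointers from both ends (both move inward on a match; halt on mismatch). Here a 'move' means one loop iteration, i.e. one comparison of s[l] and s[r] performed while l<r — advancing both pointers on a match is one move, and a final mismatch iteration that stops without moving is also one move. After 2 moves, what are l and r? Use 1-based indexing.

l=1 r=11: 'q'=='q', l++,r--
l=2 r=10: 'n'=='n', l++,r--

l=3, r=9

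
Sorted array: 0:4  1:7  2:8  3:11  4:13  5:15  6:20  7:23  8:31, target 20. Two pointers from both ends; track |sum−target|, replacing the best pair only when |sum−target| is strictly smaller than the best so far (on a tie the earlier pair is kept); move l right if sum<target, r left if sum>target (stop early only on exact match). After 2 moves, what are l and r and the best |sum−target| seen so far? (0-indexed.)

l=0, r=6, best |Δ|=7

l=0 r=8: 4+31=35 d=15 *, r--
l=0 r=7: 4+23=27 d=7 *, r--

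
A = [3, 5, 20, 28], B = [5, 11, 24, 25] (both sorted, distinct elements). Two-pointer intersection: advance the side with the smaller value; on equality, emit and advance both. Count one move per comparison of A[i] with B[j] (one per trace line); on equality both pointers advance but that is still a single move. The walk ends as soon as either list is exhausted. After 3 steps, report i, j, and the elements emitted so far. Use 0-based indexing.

i=2, j=2, emitted=[5]

[i=0,j=0] 3<5 → i++
[i=1,j=0] 5==5 emit → i++,j++
[i=2,j=1] 20>11 → j++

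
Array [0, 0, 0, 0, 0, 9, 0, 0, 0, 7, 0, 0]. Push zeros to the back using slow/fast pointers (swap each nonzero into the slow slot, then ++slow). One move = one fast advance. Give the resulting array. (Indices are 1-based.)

slow=1 fast=1: a[fast]=0, fast++
slow=1 fast=2: a[fast]=0, fast++
slow=1 fast=3: a[fast]=0, fast++
slow=1 fast=4: a[fast]=0, fast++
slow=1 fast=5: a[fast]=0, fast++
slow=1 fast=6: a[fast]=9≠0 swap→a[1]=9, slow++,fast++
slow=2 fast=7: a[fast]=0, fast++
slow=2 fast=8: a[fast]=0, fast++
slow=2 fast=9: a[fast]=0, fast++
slow=2 fast=10: a[fast]=7≠0 swap→a[2]=7, slow++,fast++
slow=3 fast=11: a[fast]=0, fast++
slow=3 fast=12: a[fast]=0, fast++

[9, 7, 0, 0, 0, 0, 0, 0, 0, 0, 0, 0]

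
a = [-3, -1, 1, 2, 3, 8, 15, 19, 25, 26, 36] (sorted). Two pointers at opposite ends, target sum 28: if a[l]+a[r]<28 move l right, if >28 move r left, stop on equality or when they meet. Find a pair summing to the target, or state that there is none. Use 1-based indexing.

(2, 26)

l=1 r=11: -3+36=33 >28, r--
l=1 r=10: -3+26=23 <28, l++
l=2 r=10: -1+26=25 <28, l++
l=3 r=10: 1+26=27 <28, l++
l=4 r=10: 2+26=28, found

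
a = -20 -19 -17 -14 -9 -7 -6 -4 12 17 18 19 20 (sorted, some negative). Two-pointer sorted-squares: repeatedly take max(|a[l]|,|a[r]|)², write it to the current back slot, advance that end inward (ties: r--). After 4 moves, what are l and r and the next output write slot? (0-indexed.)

l=0 r=12: |-20|<=|20| out[12]=400, r--
l=0 r=11: |-20|>|19| out[11]=400, l++
l=1 r=11: |-19|<=|19| out[10]=361, r--
l=1 r=10: |-19|>|18| out[9]=361, l++

l=2, r=10, next write slot=8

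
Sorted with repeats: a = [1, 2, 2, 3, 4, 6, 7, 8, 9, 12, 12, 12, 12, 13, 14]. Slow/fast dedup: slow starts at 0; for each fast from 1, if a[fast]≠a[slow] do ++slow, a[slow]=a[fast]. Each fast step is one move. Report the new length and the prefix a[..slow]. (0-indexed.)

length 11; prefix = [1, 2, 3, 4, 6, 7, 8, 9, 12, 13, 14]

slow=0 fast=1: a[fast]=2≠a[slow]=1 write a[1]=2, slow++,fast++
slow=1 fast=2: a[fast]=2=a[slow] dup, fast++
slow=1 fast=3: a[fast]=3≠a[slow]=2 write a[2]=3, slow++,fast++
slow=2 fast=4: a[fast]=4≠a[slow]=3 write a[3]=4, slow++,fast++
slow=3 fast=5: a[fast]=6≠a[slow]=4 write a[4]=6, slow++,fast++
slow=4 fast=6: a[fast]=7≠a[slow]=6 write a[5]=7, slow++,fast++
slow=5 fast=7: a[fast]=8≠a[slow]=7 write a[6]=8, slow++,fast++
slow=6 fast=8: a[fast]=9≠a[slow]=8 write a[7]=9, slow++,fast++
slow=7 fast=9: a[fast]=12≠a[slow]=9 write a[8]=12, slow++,fast++
slow=8 fast=10: a[fast]=12=a[slow] dup, fast++
slow=8 fast=11: a[fast]=12=a[slow] dup, fast++
slow=8 fast=12: a[fast]=12=a[slow] dup, fast++
slow=8 fast=13: a[fast]=13≠a[slow]=12 write a[9]=13, slow++,fast++
slow=9 fast=14: a[fast]=14≠a[slow]=13 write a[10]=14, slow++,fast++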